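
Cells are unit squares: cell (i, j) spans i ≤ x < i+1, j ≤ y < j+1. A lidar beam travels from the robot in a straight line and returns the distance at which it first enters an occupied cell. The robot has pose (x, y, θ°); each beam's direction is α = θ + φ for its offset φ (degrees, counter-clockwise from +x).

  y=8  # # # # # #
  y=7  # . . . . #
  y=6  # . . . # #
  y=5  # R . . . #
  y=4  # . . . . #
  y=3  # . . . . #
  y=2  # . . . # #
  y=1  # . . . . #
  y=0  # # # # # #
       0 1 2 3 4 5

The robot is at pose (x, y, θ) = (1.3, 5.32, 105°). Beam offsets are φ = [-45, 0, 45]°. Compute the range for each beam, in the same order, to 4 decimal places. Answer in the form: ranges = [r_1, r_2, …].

ranges = [3.0946, 1.1591, 0.3464]

beam 1: φ=-45°, α=60°
  direction (0.5000, 0.8660); cell (1,5); t to first gridline: x 1.4000, y 0.7852 (then +2.0000 / +1.1547)
    (1,6) via y @ 0.7852
    (2,6) via x @ 1.4000
    (2,7) via y @ 1.9399
    (2,8) via y @ 3.0946  # hit
  → r_1 = 3.0946
beam 2: φ=0°, α=105°
  direction (-0.2588, 0.9659); cell (1,5); t to first gridline: x 1.1591, y 0.7040 (then +3.8637 / +1.0353)
    (1,6) via y @ 0.7040
    (0,6) via x @ 1.1591  # hit
  → r_2 = 1.1591
beam 3: φ=45°, α=150°
  direction (-0.8660, 0.5000); cell (1,5); t to first gridline: x 0.3464, y 1.3600 (then +1.1547 / +2.0000)
    (0,5) via x @ 0.3464  # hit
  → r_3 = 0.3464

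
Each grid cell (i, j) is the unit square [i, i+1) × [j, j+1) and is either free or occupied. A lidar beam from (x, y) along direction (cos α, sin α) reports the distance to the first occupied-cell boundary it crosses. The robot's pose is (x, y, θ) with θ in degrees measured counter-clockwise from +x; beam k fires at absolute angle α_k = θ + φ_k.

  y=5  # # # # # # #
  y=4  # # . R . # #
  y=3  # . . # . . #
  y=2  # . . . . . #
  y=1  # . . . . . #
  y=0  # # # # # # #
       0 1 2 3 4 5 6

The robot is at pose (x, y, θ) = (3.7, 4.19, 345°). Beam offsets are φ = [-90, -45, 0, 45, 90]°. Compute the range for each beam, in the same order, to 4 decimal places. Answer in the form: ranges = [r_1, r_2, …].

beam 1: φ=-90°, α=255°
  cosα=-0.2588 sinα=-0.9659 | (3,4) | tMaxX 2.7046 tMaxY 0.1967 | tΔX 3.8637 tΔY 1.0353
    t=0.1967 [y] (3,3) — stop
  → r_1 = 0.1967
beam 2: φ=-45°, α=300°
  cosα=0.5000 sinα=-0.8660 | (3,4) | tMaxX 0.6000 tMaxY 0.2194 | tΔX 2.0000 tΔY 1.1547
    t=0.2194 [y] (3,3) — stop
  → r_2 = 0.2194
beam 3: φ=0°, α=345°
  cosα=0.9659 sinα=-0.2588 | (3,4) | tMaxX 0.3106 tMaxY 0.7341 | tΔX 1.0353 tΔY 3.8637
    t=0.3106 [x] (4,4)
    t=0.7341 [y] (4,3)
    t=1.3459 [x] (5,3)
    t=2.3811 [x] (6,3) — stop
  → r_3 = 2.3811
beam 4: φ=45°, α=30°
  cosα=0.8660 sinα=0.5000 | (3,4) | tMaxX 0.3464 tMaxY 1.6200 | tΔX 1.1547 tΔY 2.0000
    t=0.3464 [x] (4,4)
    t=1.5011 [x] (5,4) — stop
  → r_4 = 1.5011
beam 5: φ=90°, α=75°
  cosα=0.2588 sinα=0.9659 | (3,4) | tMaxX 1.1591 tMaxY 0.8386 | tΔX 3.8637 tΔY 1.0353
    t=0.8386 [y] (3,5) — stop
  → r_5 = 0.8386

ranges = [0.1967, 0.2194, 2.3811, 1.5011, 0.8386]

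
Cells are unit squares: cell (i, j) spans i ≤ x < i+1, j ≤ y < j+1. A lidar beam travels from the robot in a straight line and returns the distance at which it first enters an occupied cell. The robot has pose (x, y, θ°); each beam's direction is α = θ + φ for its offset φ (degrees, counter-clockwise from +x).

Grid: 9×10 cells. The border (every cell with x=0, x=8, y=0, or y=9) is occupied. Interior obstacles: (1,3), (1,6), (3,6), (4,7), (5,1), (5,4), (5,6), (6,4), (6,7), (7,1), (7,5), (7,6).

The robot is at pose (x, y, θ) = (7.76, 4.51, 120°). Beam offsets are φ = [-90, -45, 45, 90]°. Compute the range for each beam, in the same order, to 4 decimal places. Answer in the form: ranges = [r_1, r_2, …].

beam 1: φ=-90°, α=30°
  cosα=0.8660 sinα=0.5000 | (7,4) | tMaxX 0.2771 tMaxY 0.9800 | tΔX 1.1547 tΔY 2.0000
    t=0.2771 [x] (8,4) — stop
  → r_1 = 0.2771
beam 2: φ=-45°, α=75°
  cosα=0.2588 sinα=0.9659 | (7,4) | tMaxX 0.9273 tMaxY 0.5073 | tΔX 3.8637 tΔY 1.0353
    t=0.5073 [y] (7,5) — stop
  → r_2 = 0.5073
beam 3: φ=45°, α=165°
  cosα=-0.9659 sinα=0.2588 | (7,4) | tMaxX 0.7868 tMaxY 1.8932 | tΔX 1.0353 tΔY 3.8637
    t=0.7868 [x] (6,4) — stop
  → r_3 = 0.7868
beam 4: φ=90°, α=210°
  cosα=-0.8660 sinα=-0.5000 | (7,4) | tMaxX 0.8776 tMaxY 1.0200 | tΔX 1.1547 tΔY 2.0000
    t=0.8776 [x] (6,4) — stop
  → r_4 = 0.8776

ranges = [0.2771, 0.5073, 0.7868, 0.8776]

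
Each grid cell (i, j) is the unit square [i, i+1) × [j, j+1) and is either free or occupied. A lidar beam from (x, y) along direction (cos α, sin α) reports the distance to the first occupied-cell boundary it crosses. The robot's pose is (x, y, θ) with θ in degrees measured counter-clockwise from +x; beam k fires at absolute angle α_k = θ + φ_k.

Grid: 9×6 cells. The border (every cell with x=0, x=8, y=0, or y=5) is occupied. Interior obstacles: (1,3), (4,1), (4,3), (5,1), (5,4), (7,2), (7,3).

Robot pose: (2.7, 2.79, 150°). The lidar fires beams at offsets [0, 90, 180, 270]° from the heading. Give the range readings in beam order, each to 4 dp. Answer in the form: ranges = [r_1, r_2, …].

beam 1: φ=0°, α=150°
  dir = (cos 150°, sin 150°) = (-0.8660, 0.5000); from cell (2,2)
  next x-line at t=0.8083, next y-line at t=0.4200; Δt_x=1.1547, Δt_y=2.0000
    y: enter (2,3) at t=0.4200
    x: enter (1,3) at t=0.8083 ← occupied
  → r_1 = 0.8083
beam 2: φ=90°, α=240°
  dir = (cos 240°, sin 240°) = (-0.5000, -0.8660); from cell (2,2)
  next x-line at t=1.4000, next y-line at t=0.9122; Δt_x=2.0000, Δt_y=1.1547
    y: enter (2,1) at t=0.9122
    x: enter (1,1) at t=1.4000
    y: enter (1,0) at t=2.0669 ← occupied
  → r_2 = 2.0669
beam 3: φ=180°, α=330°
  dir = (cos 330°, sin 330°) = (0.8660, -0.5000); from cell (2,2)
  next x-line at t=0.3464, next y-line at t=1.5800; Δt_x=1.1547, Δt_y=2.0000
    x: enter (3,2) at t=0.3464
    x: enter (4,2) at t=1.5011
    y: enter (4,1) at t=1.5800 ← occupied
  → r_3 = 1.5800
beam 4: φ=270°, α=60°
  dir = (cos 60°, sin 60°) = (0.5000, 0.8660); from cell (2,2)
  next x-line at t=0.6000, next y-line at t=0.2425; Δt_x=2.0000, Δt_y=1.1547
    y: enter (2,3) at t=0.2425
    x: enter (3,3) at t=0.6000
    y: enter (3,4) at t=1.3972
    y: enter (3,5) at t=2.5519 ← occupied
  → r_4 = 2.5519

ranges = [0.8083, 2.0669, 1.5800, 2.5519]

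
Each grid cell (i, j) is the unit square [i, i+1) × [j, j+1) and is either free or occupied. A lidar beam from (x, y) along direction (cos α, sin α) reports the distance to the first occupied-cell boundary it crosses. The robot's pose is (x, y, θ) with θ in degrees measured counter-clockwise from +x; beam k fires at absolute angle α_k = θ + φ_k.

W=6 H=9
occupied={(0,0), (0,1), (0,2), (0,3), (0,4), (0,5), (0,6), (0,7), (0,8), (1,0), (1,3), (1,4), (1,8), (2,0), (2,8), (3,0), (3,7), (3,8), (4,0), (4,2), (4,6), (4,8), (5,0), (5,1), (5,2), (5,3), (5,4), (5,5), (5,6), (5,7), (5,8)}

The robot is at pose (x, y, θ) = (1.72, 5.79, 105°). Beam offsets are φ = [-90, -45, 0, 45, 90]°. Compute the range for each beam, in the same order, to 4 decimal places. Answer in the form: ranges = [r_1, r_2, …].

ranges = [2.3604, 2.5519, 2.2880, 0.8314, 0.7454]

beam 1: φ=-90°, α=15°
  cosα=0.9659 sinα=0.2588 | (1,5) | tMaxX 0.2899 tMaxY 0.8114 | tΔX 1.0353 tΔY 3.8637
    t=0.2899 [x] (2,5)
    t=0.8114 [y] (2,6)
    t=1.3252 [x] (3,6)
    t=2.3604 [x] (4,6) — stop
  → r_1 = 2.3604
beam 2: φ=-45°, α=60°
  cosα=0.5000 sinα=0.8660 | (1,5) | tMaxX 0.5600 tMaxY 0.2425 | tΔX 2.0000 tΔY 1.1547
    t=0.2425 [y] (1,6)
    t=0.5600 [x] (2,6)
    t=1.3972 [y] (2,7)
    t=2.5519 [y] (2,8) — stop
  → r_2 = 2.5519
beam 3: φ=0°, α=105°
  cosα=-0.2588 sinα=0.9659 | (1,5) | tMaxX 2.7819 tMaxY 0.2174 | tΔX 3.8637 tΔY 1.0353
    t=0.2174 [y] (1,6)
    t=1.2527 [y] (1,7)
    t=2.2880 [y] (1,8) — stop
  → r_3 = 2.2880
beam 4: φ=45°, α=150°
  cosα=-0.8660 sinα=0.5000 | (1,5) | tMaxX 0.8314 tMaxY 0.4200 | tΔX 1.1547 tΔY 2.0000
    t=0.4200 [y] (1,6)
    t=0.8314 [x] (0,6) — stop
  → r_4 = 0.8314
beam 5: φ=90°, α=195°
  cosα=-0.9659 sinα=-0.2588 | (1,5) | tMaxX 0.7454 tMaxY 3.0523 | tΔX 1.0353 tΔY 3.8637
    t=0.7454 [x] (0,5) — stop
  → r_5 = 0.7454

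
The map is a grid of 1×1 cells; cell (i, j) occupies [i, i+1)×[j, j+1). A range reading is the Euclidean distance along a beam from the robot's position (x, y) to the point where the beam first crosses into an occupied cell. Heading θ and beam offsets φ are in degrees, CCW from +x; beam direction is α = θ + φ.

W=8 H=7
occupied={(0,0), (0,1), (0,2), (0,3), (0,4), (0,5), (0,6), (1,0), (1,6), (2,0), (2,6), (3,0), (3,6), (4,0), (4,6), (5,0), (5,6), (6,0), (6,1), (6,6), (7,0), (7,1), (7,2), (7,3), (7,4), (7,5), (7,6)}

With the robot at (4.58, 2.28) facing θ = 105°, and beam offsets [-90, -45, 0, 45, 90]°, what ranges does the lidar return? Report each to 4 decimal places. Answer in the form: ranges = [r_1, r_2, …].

beam 1: φ=-90°, α=15°
  dir = (cos 15°, sin 15°) = (0.9659, 0.2588); from cell (4,2)
  next x-line at t=0.4348, next y-line at t=2.7819; Δt_x=1.0353, Δt_y=3.8637
    x: enter (5,2) at t=0.4348
    x: enter (6,2) at t=1.4701
    x: enter (7,2) at t=2.5054 ← occupied
  → r_1 = 2.5054
beam 2: φ=-45°, α=60°
  dir = (cos 60°, sin 60°) = (0.5000, 0.8660); from cell (4,2)
  next x-line at t=0.8400, next y-line at t=0.8314; Δt_x=2.0000, Δt_y=1.1547
    y: enter (4,3) at t=0.8314
    x: enter (5,3) at t=0.8400
    y: enter (5,4) at t=1.9861
    x: enter (6,4) at t=2.8400
    y: enter (6,5) at t=3.1408
    y: enter (6,6) at t=4.2955 ← occupied
  → r_2 = 4.2955
beam 3: φ=0°, α=105°
  dir = (cos 105°, sin 105°) = (-0.2588, 0.9659); from cell (4,2)
  next x-line at t=2.2409, next y-line at t=0.7454; Δt_x=3.8637, Δt_y=1.0353
    y: enter (4,3) at t=0.7454
    y: enter (4,4) at t=1.7807
    x: enter (3,4) at t=2.2409
    y: enter (3,5) at t=2.8160
    y: enter (3,6) at t=3.8512 ← occupied
  → r_3 = 3.8512
beam 4: φ=45°, α=150°
  dir = (cos 150°, sin 150°) = (-0.8660, 0.5000); from cell (4,2)
  next x-line at t=0.6697, next y-line at t=1.4400; Δt_x=1.1547, Δt_y=2.0000
    x: enter (3,2) at t=0.6697
    y: enter (3,3) at t=1.4400
    x: enter (2,3) at t=1.8244
    x: enter (1,3) at t=2.9791
    y: enter (1,4) at t=3.4400
    x: enter (0,4) at t=4.1338 ← occupied
  → r_4 = 4.1338
beam 5: φ=90°, α=195°
  dir = (cos 195°, sin 195°) = (-0.9659, -0.2588); from cell (4,2)
  next x-line at t=0.6005, next y-line at t=1.0818; Δt_x=1.0353, Δt_y=3.8637
    x: enter (3,2) at t=0.6005
    y: enter (3,1) at t=1.0818
    x: enter (2,1) at t=1.6357
    x: enter (1,1) at t=2.6710
    x: enter (0,1) at t=3.7063 ← occupied
  → r_5 = 3.7063

ranges = [2.5054, 4.2955, 3.8512, 4.1338, 3.7063]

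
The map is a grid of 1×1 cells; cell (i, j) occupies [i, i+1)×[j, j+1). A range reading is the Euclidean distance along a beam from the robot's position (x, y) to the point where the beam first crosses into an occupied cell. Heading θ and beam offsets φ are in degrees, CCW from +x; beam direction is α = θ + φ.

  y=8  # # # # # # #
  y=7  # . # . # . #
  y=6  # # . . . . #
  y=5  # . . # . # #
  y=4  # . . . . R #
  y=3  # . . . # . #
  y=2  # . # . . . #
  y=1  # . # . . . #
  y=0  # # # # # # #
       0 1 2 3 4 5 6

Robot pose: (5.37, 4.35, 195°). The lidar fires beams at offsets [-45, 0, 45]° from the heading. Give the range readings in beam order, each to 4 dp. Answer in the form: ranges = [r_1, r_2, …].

ranges = [1.5819, 1.3523, 0.7400]

beam 1: φ=-45°, α=150°
  dir = (cos 150°, sin 150°) = (-0.8660, 0.5000); from cell (5,4)
  next x-line at t=0.4272, next y-line at t=1.3000; Δt_x=1.1547, Δt_y=2.0000
    x: enter (4,4) at t=0.4272
    y: enter (4,5) at t=1.3000
    x: enter (3,5) at t=1.5819 ← occupied
  → r_1 = 1.5819
beam 2: φ=0°, α=195°
  dir = (cos 195°, sin 195°) = (-0.9659, -0.2588); from cell (5,4)
  next x-line at t=0.3831, next y-line at t=1.3523; Δt_x=1.0353, Δt_y=3.8637
    x: enter (4,4) at t=0.3831
    y: enter (4,3) at t=1.3523 ← occupied
  → r_2 = 1.3523
beam 3: φ=45°, α=240°
  dir = (cos 240°, sin 240°) = (-0.5000, -0.8660); from cell (5,4)
  next x-line at t=0.7400, next y-line at t=0.4041; Δt_x=2.0000, Δt_y=1.1547
    y: enter (5,3) at t=0.4041
    x: enter (4,3) at t=0.7400 ← occupied
  → r_3 = 0.7400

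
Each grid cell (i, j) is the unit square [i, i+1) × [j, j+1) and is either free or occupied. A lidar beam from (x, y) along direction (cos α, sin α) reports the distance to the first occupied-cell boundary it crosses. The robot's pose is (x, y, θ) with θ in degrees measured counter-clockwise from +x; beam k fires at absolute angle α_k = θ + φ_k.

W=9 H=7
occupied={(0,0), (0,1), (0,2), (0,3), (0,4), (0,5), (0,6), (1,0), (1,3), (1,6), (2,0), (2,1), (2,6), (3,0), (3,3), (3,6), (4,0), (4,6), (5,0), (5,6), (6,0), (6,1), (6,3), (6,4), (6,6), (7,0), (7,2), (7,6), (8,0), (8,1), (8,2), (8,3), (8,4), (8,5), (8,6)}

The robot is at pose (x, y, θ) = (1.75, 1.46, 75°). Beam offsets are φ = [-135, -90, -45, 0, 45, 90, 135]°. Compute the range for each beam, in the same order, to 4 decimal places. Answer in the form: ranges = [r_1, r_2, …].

ranges = [0.5000, 0.2588, 0.2887, 4.7002, 1.5000, 0.7765, 0.8660]

beam 1: φ=-135°, α=300°
  d=(0.5000,-0.8660)  start (1,1)  tX=0.5000 tY=0.5312  stride 1/|dx|=2.0000 1/|dy|=1.1547
    cross x-line → (2,1), t=0.5000 (wall)
  → r_1 = 0.5000
beam 2: φ=-90°, α=345°
  d=(0.9659,-0.2588)  start (1,1)  tX=0.2588 tY=1.7773  stride 1/|dx|=1.0353 1/|dy|=3.8637
    cross x-line → (2,1), t=0.2588 (wall)
  → r_2 = 0.2588
beam 3: φ=-45°, α=30°
  d=(0.8660,0.5000)  start (1,1)  tX=0.2887 tY=1.0800  stride 1/|dx|=1.1547 1/|dy|=2.0000
    cross x-line → (2,1), t=0.2887 (wall)
  → r_3 = 0.2887
beam 4: φ=0°, α=75°
  d=(0.2588,0.9659)  start (1,1)  tX=0.9659 tY=0.5590  stride 1/|dx|=3.8637 1/|dy|=1.0353
    cross y-line → (1,2), t=0.5590
    cross x-line → (2,2), t=0.9659
    cross y-line → (2,3), t=1.5943
    cross y-line → (2,4), t=2.6296
    cross y-line → (2,5), t=3.6649
    cross y-line → (2,6), t=4.7002 (wall)
  → r_4 = 4.7002
beam 5: φ=45°, α=120°
  d=(-0.5000,0.8660)  start (1,1)  tX=1.5000 tY=0.6235  stride 1/|dx|=2.0000 1/|dy|=1.1547
    cross y-line → (1,2), t=0.6235
    cross x-line → (0,2), t=1.5000 (wall)
  → r_5 = 1.5000
beam 6: φ=90°, α=165°
  d=(-0.9659,0.2588)  start (1,1)  tX=0.7765 tY=2.0864  stride 1/|dx|=1.0353 1/|dy|=3.8637
    cross x-line → (0,1), t=0.7765 (wall)
  → r_6 = 0.7765
beam 7: φ=135°, α=210°
  d=(-0.8660,-0.5000)  start (1,1)  tX=0.8660 tY=0.9200  stride 1/|dx|=1.1547 1/|dy|=2.0000
    cross x-line → (0,1), t=0.8660 (wall)
  → r_7 = 0.8660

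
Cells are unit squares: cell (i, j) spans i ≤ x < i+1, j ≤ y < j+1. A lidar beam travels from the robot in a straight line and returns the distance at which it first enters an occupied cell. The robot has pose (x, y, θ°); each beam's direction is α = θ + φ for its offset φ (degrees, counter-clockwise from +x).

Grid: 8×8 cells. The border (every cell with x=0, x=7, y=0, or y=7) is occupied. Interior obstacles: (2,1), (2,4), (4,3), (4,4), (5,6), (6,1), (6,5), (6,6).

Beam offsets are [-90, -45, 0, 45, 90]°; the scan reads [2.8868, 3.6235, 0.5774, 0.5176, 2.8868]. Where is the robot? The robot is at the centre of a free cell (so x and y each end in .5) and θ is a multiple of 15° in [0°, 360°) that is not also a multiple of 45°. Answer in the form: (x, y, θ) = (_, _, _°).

The pose lattice has 28·16 = 448 candidates. Test each by forward raycasting.
  (2.5, 5.5, 330°): beam 1 = 0.5774 ≠ 2.8868 ✗
  (1.5, 3.5, 15°): beam 1 = 1.9319 ≠ 2.8868 ✗
  (4.5, 2.5, 240°): beam 1 = 4.0415 ≠ 2.8868 ✗
  (3.5, 5.5, 285°): beam 1 = 2.5882 ≠ 2.8868 ✗
  …
  (3.5, 4.5, 330°): r_1=2.8868, r_2=3.6235, r_3=0.5774, r_4=0.5176, r_5=2.8868 — all match ✓
Only this pose fits every beam.

(x, y, θ) = (3.5, 4.5, 330°)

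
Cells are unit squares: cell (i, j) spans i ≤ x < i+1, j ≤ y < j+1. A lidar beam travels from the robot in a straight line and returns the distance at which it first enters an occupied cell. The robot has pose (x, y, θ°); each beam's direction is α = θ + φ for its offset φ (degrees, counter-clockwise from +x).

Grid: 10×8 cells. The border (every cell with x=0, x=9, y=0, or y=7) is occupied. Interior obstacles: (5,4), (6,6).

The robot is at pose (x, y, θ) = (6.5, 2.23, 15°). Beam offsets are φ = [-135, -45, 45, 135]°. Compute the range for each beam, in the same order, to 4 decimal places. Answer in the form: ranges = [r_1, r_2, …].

beam 1: φ=-135°, α=240°
  d=(-0.5000,-0.8660)  start (6,2)  tX=1.0000 tY=0.2656  stride 1/|dx|=2.0000 1/|dy|=1.1547
    cross y-line → (6,1), t=0.2656
    cross x-line → (5,1), t=1.0000
    cross y-line → (5,0), t=1.4203 (wall)
  → r_1 = 1.4203
beam 2: φ=-45°, α=330°
  d=(0.8660,-0.5000)  start (6,2)  tX=0.5774 tY=0.4600  stride 1/|dx|=1.1547 1/|dy|=2.0000
    cross y-line → (6,1), t=0.4600
    cross x-line → (7,1), t=0.5774
    cross x-line → (8,1), t=1.7321
    cross y-line → (8,0), t=2.4600 (wall)
  → r_2 = 2.4600
beam 3: φ=45°, α=60°
  d=(0.5000,0.8660)  start (6,2)  tX=1.0000 tY=0.8891  stride 1/|dx|=2.0000 1/|dy|=1.1547
    cross y-line → (6,3), t=0.8891
    cross x-line → (7,3), t=1.0000
    cross y-line → (7,4), t=2.0438
    cross x-line → (8,4), t=3.0000
    cross y-line → (8,5), t=3.1985
    cross y-line → (8,6), t=4.3532
    cross x-line → (9,6), t=5.0000 (wall)
  → r_3 = 5.0000
beam 4: φ=135°, α=150°
  d=(-0.8660,0.5000)  start (6,2)  tX=0.5774 tY=1.5400  stride 1/|dx|=1.1547 1/|dy|=2.0000
    cross x-line → (5,2), t=0.5774
    cross y-line → (5,3), t=1.5400
    cross x-line → (4,3), t=1.7321
    cross x-line → (3,3), t=2.8868
    cross y-line → (3,4), t=3.5400
    cross x-line → (2,4), t=4.0415
    cross x-line → (1,4), t=5.1962
    cross y-line → (1,5), t=5.5400
    cross x-line → (0,5), t=6.3509 (wall)
  → r_4 = 6.3509

ranges = [1.4203, 2.4600, 5.0000, 6.3509]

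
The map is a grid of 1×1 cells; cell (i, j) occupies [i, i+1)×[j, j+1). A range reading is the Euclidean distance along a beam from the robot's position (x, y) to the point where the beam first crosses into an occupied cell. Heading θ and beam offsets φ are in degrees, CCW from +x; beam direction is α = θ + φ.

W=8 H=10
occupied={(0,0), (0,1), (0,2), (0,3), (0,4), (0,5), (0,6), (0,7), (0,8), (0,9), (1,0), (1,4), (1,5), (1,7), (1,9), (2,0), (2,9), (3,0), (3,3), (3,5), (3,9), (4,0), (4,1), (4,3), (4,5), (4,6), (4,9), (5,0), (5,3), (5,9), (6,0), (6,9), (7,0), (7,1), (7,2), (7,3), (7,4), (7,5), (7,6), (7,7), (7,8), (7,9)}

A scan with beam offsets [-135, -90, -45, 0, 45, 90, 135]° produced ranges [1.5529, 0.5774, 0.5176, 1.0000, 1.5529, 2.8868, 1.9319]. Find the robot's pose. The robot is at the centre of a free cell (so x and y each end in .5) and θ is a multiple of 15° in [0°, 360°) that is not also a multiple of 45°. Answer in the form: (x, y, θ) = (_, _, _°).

(x, y, θ) = (1.5, 2.5, 240°)

Enumerate (i+0.5, j+0.5, θ) over the 38 free cells and 16 admissible headings. For each, cast all 7 beams and compare to the given ranges.
  (3.5, 4.5, 15°): beam 1 = 0.5774 ≠ 1.5529 ✗
  (6.5, 4.5, 75°): beam 1 = 1.0000 ≠ 1.5529 ✗
  (2.5, 2.5, 195°): beam 1 = 1.0000 ≠ 1.5529 ✗
  (3.5, 4.5, 195°): beam 1 = 0.5774 ≠ 1.5529 ✗
  …
  (1.5, 2.5, 240°): r_1=1.5529, r_2=0.5774, r_3=0.5176, r_4=1.0000, r_5=1.5529, r_6=2.8868, r_7=1.9319 — all match ✓
Only this pose fits every beam.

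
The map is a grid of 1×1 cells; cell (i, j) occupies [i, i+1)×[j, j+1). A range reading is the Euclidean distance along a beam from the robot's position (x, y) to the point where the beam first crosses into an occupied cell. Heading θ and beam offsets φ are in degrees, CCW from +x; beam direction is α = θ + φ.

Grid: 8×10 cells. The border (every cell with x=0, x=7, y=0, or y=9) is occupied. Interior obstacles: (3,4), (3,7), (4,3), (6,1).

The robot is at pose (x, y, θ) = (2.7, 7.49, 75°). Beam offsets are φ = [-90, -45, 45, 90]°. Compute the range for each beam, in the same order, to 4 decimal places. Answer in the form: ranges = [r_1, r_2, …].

beam 1: φ=-90°, α=345°
  direction (0.9659, -0.2588); cell (2,7); t to first gridline: x 0.3106, y 1.8932 (then +1.0353 / +3.8637)
    (3,7) via x @ 0.3106  # hit
  → r_1 = 0.3106
beam 2: φ=-45°, α=30°
  direction (0.8660, 0.5000); cell (2,7); t to first gridline: x 0.3464, y 1.0200 (then +1.1547 / +2.0000)
    (3,7) via x @ 0.3464  # hit
  → r_2 = 0.3464
beam 3: φ=45°, α=120°
  direction (-0.5000, 0.8660); cell (2,7); t to first gridline: x 1.4000, y 0.5889 (then +2.0000 / +1.1547)
    (2,8) via y @ 0.5889
    (1,8) via x @ 1.4000
    (1,9) via y @ 1.7436  # hit
  → r_3 = 1.7436
beam 4: φ=90°, α=165°
  direction (-0.9659, 0.2588); cell (2,7); t to first gridline: x 0.7247, y 1.9705 (then +1.0353 / +3.8637)
    (1,7) via x @ 0.7247
    (0,7) via x @ 1.7600  # hit
  → r_4 = 1.7600

ranges = [0.3106, 0.3464, 1.7436, 1.7600]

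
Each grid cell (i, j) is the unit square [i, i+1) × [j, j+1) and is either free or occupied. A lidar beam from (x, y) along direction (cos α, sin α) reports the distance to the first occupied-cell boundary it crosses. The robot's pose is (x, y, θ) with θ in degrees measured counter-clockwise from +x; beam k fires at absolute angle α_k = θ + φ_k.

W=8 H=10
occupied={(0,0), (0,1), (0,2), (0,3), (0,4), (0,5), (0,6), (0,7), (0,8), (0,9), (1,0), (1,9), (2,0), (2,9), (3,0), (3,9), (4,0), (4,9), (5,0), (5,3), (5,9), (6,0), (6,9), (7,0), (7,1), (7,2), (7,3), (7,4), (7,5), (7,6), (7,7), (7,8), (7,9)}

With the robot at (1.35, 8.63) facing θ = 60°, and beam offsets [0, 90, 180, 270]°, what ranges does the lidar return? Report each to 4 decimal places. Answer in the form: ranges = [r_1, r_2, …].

ranges = [0.4272, 0.4041, 0.7000, 6.5241]

beam 1: φ=0°, α=60°
  direction (0.5000, 0.8660); cell (1,8); t to first gridline: x 1.3000, y 0.4272 (then +2.0000 / +1.1547)
    (1,9) via y @ 0.4272  # hit
  → r_1 = 0.4272
beam 2: φ=90°, α=150°
  direction (-0.8660, 0.5000); cell (1,8); t to first gridline: x 0.4041, y 0.7400 (then +1.1547 / +2.0000)
    (0,8) via x @ 0.4041  # hit
  → r_2 = 0.4041
beam 3: φ=180°, α=240°
  direction (-0.5000, -0.8660); cell (1,8); t to first gridline: x 0.7000, y 0.7275 (then +2.0000 / +1.1547)
    (0,8) via x @ 0.7000  # hit
  → r_3 = 0.7000
beam 4: φ=270°, α=330°
  direction (0.8660, -0.5000); cell (1,8); t to first gridline: x 0.7506, y 1.2600 (then +1.1547 / +2.0000)
    (2,8) via x @ 0.7506
    (2,7) via y @ 1.2600
    (3,7) via x @ 1.9053
    (4,7) via x @ 3.0600
    (4,6) via y @ 3.2600
    (5,6) via x @ 4.2147
    (5,5) via y @ 5.2600
    (6,5) via x @ 5.3694
    (7,5) via x @ 6.5241  # hit
  → r_4 = 6.5241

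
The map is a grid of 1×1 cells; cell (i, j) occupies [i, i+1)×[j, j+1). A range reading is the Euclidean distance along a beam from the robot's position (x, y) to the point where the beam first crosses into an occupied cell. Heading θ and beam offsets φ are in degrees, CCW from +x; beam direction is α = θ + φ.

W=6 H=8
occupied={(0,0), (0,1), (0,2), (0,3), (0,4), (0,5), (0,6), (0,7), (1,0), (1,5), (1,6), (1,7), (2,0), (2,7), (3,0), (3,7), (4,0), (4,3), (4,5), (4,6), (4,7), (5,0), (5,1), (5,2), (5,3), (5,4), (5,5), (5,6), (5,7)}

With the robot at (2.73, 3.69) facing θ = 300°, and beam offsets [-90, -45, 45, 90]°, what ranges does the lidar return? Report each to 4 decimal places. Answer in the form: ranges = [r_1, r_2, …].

ranges = [1.9976, 2.7849, 1.3148, 2.6200]

beam 1: φ=-90°, α=210°
  direction (-0.8660, -0.5000); cell (2,3); t to first gridline: x 0.8429, y 1.3800 (then +1.1547 / +2.0000)
    (1,3) via x @ 0.8429
    (1,2) via y @ 1.3800
    (0,2) via x @ 1.9976  # hit
  → r_1 = 1.9976
beam 2: φ=-45°, α=255°
  direction (-0.2588, -0.9659); cell (2,3); t to first gridline: x 2.8205, y 0.7143 (then +3.8637 / +1.0353)
    (2,2) via y @ 0.7143
    (2,1) via y @ 1.7496
    (2,0) via y @ 2.7849  # hit
  → r_2 = 2.7849
beam 3: φ=45°, α=345°
  direction (0.9659, -0.2588); cell (2,3); t to first gridline: x 0.2795, y 2.6660 (then +1.0353 / +3.8637)
    (3,3) via x @ 0.2795
    (4,3) via x @ 1.3148  # hit
  → r_3 = 1.3148
beam 4: φ=90°, α=30°
  direction (0.8660, 0.5000); cell (2,3); t to first gridline: x 0.3118, y 0.6200 (then +1.1547 / +2.0000)
    (3,3) via x @ 0.3118
    (3,4) via y @ 0.6200
    (4,4) via x @ 1.4665
    (4,5) via y @ 2.6200  # hit
  → r_4 = 2.6200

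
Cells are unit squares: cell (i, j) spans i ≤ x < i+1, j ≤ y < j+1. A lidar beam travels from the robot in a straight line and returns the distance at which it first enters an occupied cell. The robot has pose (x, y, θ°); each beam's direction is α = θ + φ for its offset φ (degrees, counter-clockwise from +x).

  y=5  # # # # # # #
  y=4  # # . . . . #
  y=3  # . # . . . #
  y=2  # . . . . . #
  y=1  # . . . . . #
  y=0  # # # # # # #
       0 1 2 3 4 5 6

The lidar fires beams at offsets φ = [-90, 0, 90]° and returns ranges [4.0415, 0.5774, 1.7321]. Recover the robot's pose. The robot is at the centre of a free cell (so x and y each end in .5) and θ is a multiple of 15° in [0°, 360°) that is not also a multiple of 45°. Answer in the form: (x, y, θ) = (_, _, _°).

(x, y, θ) = (2.5, 2.5, 120°)

Enumerate (i+0.5, j+0.5, θ) over the 18 free cells and 16 admissible headings. For each, cast all 3 beams and compare to the given ranges.
  (4.5, 3.5, 195°): beam 1 = 1.5529 ≠ 4.0415 ✗
  (3.5, 3.5, 240°): beam 1 = 0.5774 ≠ 4.0415 ✗
  (5.5, 1.5, 255°): beam 1 = 4.6587 ≠ 4.0415 ✗
  (1.5, 3.5, 15°): beam 1 = 2.5882 ≠ 4.0415 ✗
  …
  (2.5, 2.5, 120°): r_1=4.0415, r_2=0.5774, r_3=1.7321 — all match ✓
No second candidate reproduces the full scan.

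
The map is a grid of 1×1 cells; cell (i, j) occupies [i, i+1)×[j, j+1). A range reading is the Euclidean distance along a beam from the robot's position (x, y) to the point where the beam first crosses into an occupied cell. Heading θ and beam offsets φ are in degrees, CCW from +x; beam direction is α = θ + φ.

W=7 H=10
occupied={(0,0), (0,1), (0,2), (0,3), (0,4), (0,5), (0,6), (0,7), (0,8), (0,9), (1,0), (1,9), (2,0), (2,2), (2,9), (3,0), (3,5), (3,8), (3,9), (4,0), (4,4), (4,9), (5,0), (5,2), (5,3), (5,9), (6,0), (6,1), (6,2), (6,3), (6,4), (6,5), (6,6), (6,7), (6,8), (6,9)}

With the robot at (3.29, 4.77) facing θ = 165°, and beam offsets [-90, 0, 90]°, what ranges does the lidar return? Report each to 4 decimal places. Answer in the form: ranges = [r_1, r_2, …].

beam 1: φ=-90°, α=75°
  d=(0.2588,0.9659)  start (3,4)  tX=2.7432 tY=0.2381  stride 1/|dx|=3.8637 1/|dy|=1.0353
    cross y-line → (3,5), t=0.2381 (wall)
  → r_1 = 0.2381
beam 2: φ=0°, α=165°
  d=(-0.9659,0.2588)  start (3,4)  tX=0.3002 tY=0.8887  stride 1/|dx|=1.0353 1/|dy|=3.8637
    cross x-line → (2,4), t=0.3002
    cross y-line → (2,5), t=0.8887
    cross x-line → (1,5), t=1.3355
    cross x-line → (0,5), t=2.3708 (wall)
  → r_2 = 2.3708
beam 3: φ=90°, α=255°
  d=(-0.2588,-0.9659)  start (3,4)  tX=1.1205 tY=0.7972  stride 1/|dx|=3.8637 1/|dy|=1.0353
    cross y-line → (3,3), t=0.7972
    cross x-line → (2,3), t=1.1205
    cross y-line → (2,2), t=1.8324 (wall)
  → r_3 = 1.8324

ranges = [0.2381, 2.3708, 1.8324]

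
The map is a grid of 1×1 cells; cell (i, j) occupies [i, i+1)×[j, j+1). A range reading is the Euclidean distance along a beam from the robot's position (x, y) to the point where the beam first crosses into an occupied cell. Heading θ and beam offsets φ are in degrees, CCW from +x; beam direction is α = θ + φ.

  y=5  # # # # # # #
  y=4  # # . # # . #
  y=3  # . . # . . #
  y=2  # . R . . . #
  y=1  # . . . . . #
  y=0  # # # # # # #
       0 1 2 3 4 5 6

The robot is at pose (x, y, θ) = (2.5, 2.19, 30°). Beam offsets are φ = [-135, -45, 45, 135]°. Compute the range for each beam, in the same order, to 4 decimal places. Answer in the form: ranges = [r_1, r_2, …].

ranges = [1.2320, 3.6235, 1.9319, 1.5529]

beam 1: φ=-135°, α=255°
  direction (-0.2588, -0.9659); cell (2,2); t to first gridline: x 1.9319, y 0.1967 (then +3.8637 / +1.0353)
    (2,1) via y @ 0.1967
    (2,0) via y @ 1.2320  # hit
  → r_1 = 1.2320
beam 2: φ=-45°, α=345°
  direction (0.9659, -0.2588); cell (2,2); t to first gridline: x 0.5176, y 0.7341 (then +1.0353 / +3.8637)
    (3,2) via x @ 0.5176
    (3,1) via y @ 0.7341
    (4,1) via x @ 1.5529
    (5,1) via x @ 2.5882
    (6,1) via x @ 3.6235  # hit
  → r_2 = 3.6235
beam 3: φ=45°, α=75°
  direction (0.2588, 0.9659); cell (2,2); t to first gridline: x 1.9319, y 0.8386 (then +3.8637 / +1.0353)
    (2,3) via y @ 0.8386
    (2,4) via y @ 1.8738
    (3,4) via x @ 1.9319  # hit
  → r_3 = 1.9319
beam 4: φ=135°, α=165°
  direction (-0.9659, 0.2588); cell (2,2); t to first gridline: x 0.5176, y 3.1296 (then +1.0353 / +3.8637)
    (1,2) via x @ 0.5176
    (0,2) via x @ 1.5529  # hit
  → r_4 = 1.5529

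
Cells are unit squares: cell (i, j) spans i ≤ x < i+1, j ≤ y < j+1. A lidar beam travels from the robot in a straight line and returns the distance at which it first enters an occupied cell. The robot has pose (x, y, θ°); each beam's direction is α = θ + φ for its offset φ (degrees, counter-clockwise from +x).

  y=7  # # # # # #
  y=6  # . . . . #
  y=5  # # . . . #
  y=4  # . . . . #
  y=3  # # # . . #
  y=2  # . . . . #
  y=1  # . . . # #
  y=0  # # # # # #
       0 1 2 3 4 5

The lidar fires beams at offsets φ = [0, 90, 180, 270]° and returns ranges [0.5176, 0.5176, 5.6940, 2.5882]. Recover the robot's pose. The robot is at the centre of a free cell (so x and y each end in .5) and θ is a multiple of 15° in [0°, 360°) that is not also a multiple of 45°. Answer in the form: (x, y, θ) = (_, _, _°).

(x, y, θ) = (3.5, 1.5, 255°)

Enumerate (i+0.5, j+0.5, θ) over the 20 free cells and 16 admissible headings. For each, cast all 4 beams and compare to the given ranges.
  (4.5, 3.5, 195°): beam 1 = 1.5529 ≠ 0.5176 ✗
  (4.5, 4.5, 330°): beam 1 = 0.5774 ≠ 0.5176 ✗
  (4.5, 6.5, 210°): beam 1 = 2.8868 ≠ 0.5176 ✗
  …
  (3.5, 1.5, 255°): r_1=0.5176, r_2=0.5176, r_3=5.6940, r_4=2.5882 — all match ✓
Only this pose fits every beam.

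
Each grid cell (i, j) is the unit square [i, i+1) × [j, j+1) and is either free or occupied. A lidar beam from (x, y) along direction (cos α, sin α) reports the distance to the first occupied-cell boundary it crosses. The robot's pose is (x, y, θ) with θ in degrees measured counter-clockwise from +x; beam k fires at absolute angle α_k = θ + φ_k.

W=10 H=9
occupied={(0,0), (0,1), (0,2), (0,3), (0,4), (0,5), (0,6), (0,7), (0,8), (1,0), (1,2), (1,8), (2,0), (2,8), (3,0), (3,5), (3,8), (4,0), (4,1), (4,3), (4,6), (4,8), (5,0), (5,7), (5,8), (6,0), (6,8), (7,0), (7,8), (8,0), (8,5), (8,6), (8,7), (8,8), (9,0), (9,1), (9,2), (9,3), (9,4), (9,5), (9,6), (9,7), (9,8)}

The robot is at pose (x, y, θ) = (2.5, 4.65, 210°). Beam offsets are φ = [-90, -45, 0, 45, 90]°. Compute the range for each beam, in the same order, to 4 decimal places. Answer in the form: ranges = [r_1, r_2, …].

beam 1: φ=-90°, α=120°
  direction (-0.5000, 0.8660); cell (2,4); t to first gridline: x 1.0000, y 0.4041 (then +2.0000 / +1.1547)
    (2,5) via y @ 0.4041
    (1,5) via x @ 1.0000
    (1,6) via y @ 1.5588
    (1,7) via y @ 2.7135
    (0,7) via x @ 3.0000  # hit
  → r_1 = 3.0000
beam 2: φ=-45°, α=165°
  direction (-0.9659, 0.2588); cell (2,4); t to first gridline: x 0.5176, y 1.3523 (then +1.0353 / +3.8637)
    (1,4) via x @ 0.5176
    (1,5) via y @ 1.3523
    (0,5) via x @ 1.5529  # hit
  → r_2 = 1.5529
beam 3: φ=0°, α=210°
  direction (-0.8660, -0.5000); cell (2,4); t to first gridline: x 0.5774, y 1.3000 (then +1.1547 / +2.0000)
    (1,4) via x @ 0.5774
    (1,3) via y @ 1.3000
    (0,3) via x @ 1.7321  # hit
  → r_3 = 1.7321
beam 4: φ=45°, α=255°
  direction (-0.2588, -0.9659); cell (2,4); t to first gridline: x 1.9319, y 0.6729 (then +3.8637 / +1.0353)
    (2,3) via y @ 0.6729
    (2,2) via y @ 1.7082
    (1,2) via x @ 1.9319  # hit
  → r_4 = 1.9319
beam 5: φ=90°, α=300°
  direction (0.5000, -0.8660); cell (2,4); t to first gridline: x 1.0000, y 0.7506 (then +2.0000 / +1.1547)
    (2,3) via y @ 0.7506
    (3,3) via x @ 1.0000
    (3,2) via y @ 1.9053
    (4,2) via x @ 3.0000
    (4,1) via y @ 3.0600  # hit
  → r_5 = 3.0600

ranges = [3.0000, 1.5529, 1.7321, 1.9319, 3.0600]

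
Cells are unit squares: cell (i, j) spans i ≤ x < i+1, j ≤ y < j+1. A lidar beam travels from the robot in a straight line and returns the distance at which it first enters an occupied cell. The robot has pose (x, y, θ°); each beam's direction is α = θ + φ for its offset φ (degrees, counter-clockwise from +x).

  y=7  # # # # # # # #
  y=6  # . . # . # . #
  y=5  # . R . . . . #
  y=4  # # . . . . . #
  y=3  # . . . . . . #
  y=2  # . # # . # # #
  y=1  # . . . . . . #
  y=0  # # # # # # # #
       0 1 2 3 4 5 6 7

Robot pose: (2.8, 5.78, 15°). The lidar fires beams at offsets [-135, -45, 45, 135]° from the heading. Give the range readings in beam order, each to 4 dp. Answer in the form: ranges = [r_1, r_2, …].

ranges = [1.6000, 4.8497, 0.4000, 2.0785]

beam 1: φ=-135°, α=240°
  d=(-0.5000,-0.8660)  start (2,5)  tX=1.6000 tY=0.9007  stride 1/|dx|=2.0000 1/|dy|=1.1547
    cross y-line → (2,4), t=0.9007
    cross x-line → (1,4), t=1.6000 (wall)
  → r_1 = 1.6000
beam 2: φ=-45°, α=330°
  d=(0.8660,-0.5000)  start (2,5)  tX=0.2309 tY=1.5600  stride 1/|dx|=1.1547 1/|dy|=2.0000
    cross x-line → (3,5), t=0.2309
    cross x-line → (4,5), t=1.3856
    cross y-line → (4,4), t=1.5600
    cross x-line → (5,4), t=2.5403
    cross y-line → (5,3), t=3.5600
    cross x-line → (6,3), t=3.6950
    cross x-line → (7,3), t=4.8497 (wall)
  → r_2 = 4.8497
beam 3: φ=45°, α=60°
  d=(0.5000,0.8660)  start (2,5)  tX=0.4000 tY=0.2540  stride 1/|dx|=2.0000 1/|dy|=1.1547
    cross y-line → (2,6), t=0.2540
    cross x-line → (3,6), t=0.4000 (wall)
  → r_3 = 0.4000
beam 4: φ=135°, α=150°
  d=(-0.8660,0.5000)  start (2,5)  tX=0.9238 tY=0.4400  stride 1/|dx|=1.1547 1/|dy|=2.0000
    cross y-line → (2,6), t=0.4400
    cross x-line → (1,6), t=0.9238
    cross x-line → (0,6), t=2.0785 (wall)
  → r_4 = 2.0785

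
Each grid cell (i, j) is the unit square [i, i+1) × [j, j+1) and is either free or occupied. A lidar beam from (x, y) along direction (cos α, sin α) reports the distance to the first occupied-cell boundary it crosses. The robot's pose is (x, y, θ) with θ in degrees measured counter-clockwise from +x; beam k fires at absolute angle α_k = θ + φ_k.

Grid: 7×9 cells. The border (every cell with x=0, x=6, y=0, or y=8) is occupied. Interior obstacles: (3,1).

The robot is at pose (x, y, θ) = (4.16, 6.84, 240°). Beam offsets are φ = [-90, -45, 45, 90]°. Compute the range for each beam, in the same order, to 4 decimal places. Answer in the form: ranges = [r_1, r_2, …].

ranges = [2.3200, 3.2715, 6.0460, 2.1246]

beam 1: φ=-90°, α=150°
  direction (-0.8660, 0.5000); cell (4,6); t to first gridline: x 0.1848, y 0.3200 (then +1.1547 / +2.0000)
    (3,6) via x @ 0.1848
    (3,7) via y @ 0.3200
    (2,7) via x @ 1.3395
    (2,8) via y @ 2.3200  # hit
  → r_1 = 2.3200
beam 2: φ=-45°, α=195°
  direction (-0.9659, -0.2588); cell (4,6); t to first gridline: x 0.1656, y 3.2455 (then +1.0353 / +3.8637)
    (3,6) via x @ 0.1656
    (2,6) via x @ 1.2009
    (1,6) via x @ 2.2362
    (1,5) via y @ 3.2455
    (0,5) via x @ 3.2715  # hit
  → r_2 = 3.2715
beam 3: φ=45°, α=285°
  direction (0.2588, -0.9659); cell (4,6); t to first gridline: x 3.2455, y 0.8696 (then +3.8637 / +1.0353)
    (4,5) via y @ 0.8696
    (4,4) via y @ 1.9049
    (4,3) via y @ 2.9402
    (5,3) via x @ 3.2455
    (5,2) via y @ 3.9755
    (5,1) via y @ 5.0107
    (5,0) via y @ 6.0460  # hit
  → r_3 = 6.0460
beam 4: φ=90°, α=330°
  direction (0.8660, -0.5000); cell (4,6); t to first gridline: x 0.9699, y 1.6800 (then +1.1547 / +2.0000)
    (5,6) via x @ 0.9699
    (5,5) via y @ 1.6800
    (6,5) via x @ 2.1246  # hit
  → r_4 = 2.1246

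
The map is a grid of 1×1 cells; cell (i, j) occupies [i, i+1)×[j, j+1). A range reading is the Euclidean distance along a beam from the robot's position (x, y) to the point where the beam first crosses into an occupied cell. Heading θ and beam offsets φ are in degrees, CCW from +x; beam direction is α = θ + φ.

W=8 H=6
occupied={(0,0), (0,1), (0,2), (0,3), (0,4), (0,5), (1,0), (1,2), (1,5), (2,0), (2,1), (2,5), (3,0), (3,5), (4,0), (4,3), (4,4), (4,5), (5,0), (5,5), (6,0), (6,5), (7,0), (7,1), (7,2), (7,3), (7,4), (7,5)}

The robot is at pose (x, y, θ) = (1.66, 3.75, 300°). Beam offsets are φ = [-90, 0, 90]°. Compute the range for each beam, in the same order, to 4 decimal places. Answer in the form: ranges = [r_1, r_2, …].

ranges = [0.7621, 2.0207, 2.5000]

beam 1: φ=-90°, α=210°
  dir = (cos 210°, sin 210°) = (-0.8660, -0.5000); from cell (1,3)
  next x-line at t=0.7621, next y-line at t=1.5000; Δt_x=1.1547, Δt_y=2.0000
    x: enter (0,3) at t=0.7621 ← occupied
  → r_1 = 0.7621
beam 2: φ=0°, α=300°
  dir = (cos 300°, sin 300°) = (0.5000, -0.8660); from cell (1,3)
  next x-line at t=0.6800, next y-line at t=0.8660; Δt_x=2.0000, Δt_y=1.1547
    x: enter (2,3) at t=0.6800
    y: enter (2,2) at t=0.8660
    y: enter (2,1) at t=2.0207 ← occupied
  → r_2 = 2.0207
beam 3: φ=90°, α=30°
  dir = (cos 30°, sin 30°) = (0.8660, 0.5000); from cell (1,3)
  next x-line at t=0.3926, next y-line at t=0.5000; Δt_x=1.1547, Δt_y=2.0000
    x: enter (2,3) at t=0.3926
    y: enter (2,4) at t=0.5000
    x: enter (3,4) at t=1.5473
    y: enter (3,5) at t=2.5000 ← occupied
  → r_3 = 2.5000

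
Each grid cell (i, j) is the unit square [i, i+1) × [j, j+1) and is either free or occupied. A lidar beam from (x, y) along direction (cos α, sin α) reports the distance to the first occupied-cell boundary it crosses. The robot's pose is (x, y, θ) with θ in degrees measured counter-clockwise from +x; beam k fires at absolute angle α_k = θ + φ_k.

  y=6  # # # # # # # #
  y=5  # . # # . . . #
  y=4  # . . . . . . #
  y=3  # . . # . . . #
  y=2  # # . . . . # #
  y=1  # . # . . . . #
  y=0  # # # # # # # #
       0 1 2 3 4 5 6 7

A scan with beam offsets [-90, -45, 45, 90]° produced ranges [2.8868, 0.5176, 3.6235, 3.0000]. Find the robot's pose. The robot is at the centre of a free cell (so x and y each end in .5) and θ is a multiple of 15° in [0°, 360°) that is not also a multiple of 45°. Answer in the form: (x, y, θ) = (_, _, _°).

The pose lattice has 24·16 = 384 candidates. Test each by forward raycasting.
  (6.5, 5.5, 165°): beam 1 = 0.5176 ≠ 2.8868 ✗
  (2.5, 2.5, 285°): beam 1 = 0.5176 ≠ 2.8868 ✗
  (6.5, 4.5, 255°): beam 1 = 2.5882 ≠ 2.8868 ✗
  …
  (3.5, 4.5, 300°): r_1=2.8868, r_2=0.5176, r_3=3.6235, r_4=3.0000 — all match ✓
Unique over the lattice → pose = (3.5, 4.5, 300°).

(x, y, θ) = (3.5, 4.5, 300°)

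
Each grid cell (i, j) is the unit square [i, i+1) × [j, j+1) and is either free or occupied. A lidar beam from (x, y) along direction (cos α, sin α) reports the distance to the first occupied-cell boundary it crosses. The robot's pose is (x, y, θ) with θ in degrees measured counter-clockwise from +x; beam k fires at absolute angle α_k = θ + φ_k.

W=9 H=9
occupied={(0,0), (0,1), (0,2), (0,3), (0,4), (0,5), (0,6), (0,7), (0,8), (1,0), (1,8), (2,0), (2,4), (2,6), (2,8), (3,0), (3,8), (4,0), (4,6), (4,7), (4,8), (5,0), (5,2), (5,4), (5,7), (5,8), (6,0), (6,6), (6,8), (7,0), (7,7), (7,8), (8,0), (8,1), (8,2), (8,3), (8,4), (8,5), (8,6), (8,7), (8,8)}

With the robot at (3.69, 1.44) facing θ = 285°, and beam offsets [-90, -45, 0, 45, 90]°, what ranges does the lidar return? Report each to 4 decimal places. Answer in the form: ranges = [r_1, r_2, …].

beam 1: φ=-90°, α=195°
  direction (-0.9659, -0.2588); cell (3,1); t to first gridline: x 0.7143, y 1.7000 (then +1.0353 / +3.8637)
    (2,1) via x @ 0.7143
    (2,0) via y @ 1.7000  # hit
  → r_1 = 1.7000
beam 2: φ=-45°, α=240°
  direction (-0.5000, -0.8660); cell (3,1); t to first gridline: x 1.3800, y 0.5081 (then +2.0000 / +1.1547)
    (3,0) via y @ 0.5081  # hit
  → r_2 = 0.5081
beam 3: φ=0°, α=285°
  direction (0.2588, -0.9659); cell (3,1); t to first gridline: x 1.1977, y 0.4555 (then +3.8637 / +1.0353)
    (3,0) via y @ 0.4555  # hit
  → r_3 = 0.4555
beam 4: φ=45°, α=330°
  direction (0.8660, -0.5000); cell (3,1); t to first gridline: x 0.3580, y 0.8800 (then +1.1547 / +2.0000)
    (4,1) via x @ 0.3580
    (4,0) via y @ 0.8800  # hit
  → r_4 = 0.8800
beam 5: φ=90°, α=15°
  direction (0.9659, 0.2588); cell (3,1); t to first gridline: x 0.3209, y 2.1637 (then +1.0353 / +3.8637)
    (4,1) via x @ 0.3209
    (5,1) via x @ 1.3562
    (5,2) via y @ 2.1637  # hit
  → r_5 = 2.1637

ranges = [1.7000, 0.5081, 0.4555, 0.8800, 2.1637]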